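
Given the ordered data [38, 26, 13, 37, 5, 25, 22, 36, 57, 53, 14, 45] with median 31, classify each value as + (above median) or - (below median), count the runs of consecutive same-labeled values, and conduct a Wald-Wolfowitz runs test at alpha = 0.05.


Step 1: Compute median = 31; label A = above, B = below.
Labels in order: ABBABBBAAABA  (n_A = 6, n_B = 6)
Step 2: Count runs R = 7.
Step 3: Under H0 (random ordering), E[R] = 2*n_A*n_B/(n_A+n_B) + 1 = 2*6*6/12 + 1 = 7.0000.
        Var[R] = 2*n_A*n_B*(2*n_A*n_B - n_A - n_B) / ((n_A+n_B)^2 * (n_A+n_B-1)) = 4320/1584 = 2.7273.
        SD[R] = 1.6514.
Step 4: R = E[R], so z = 0 with no continuity correction.
Step 5: Two-sided p-value via normal approximation = 2*(1 - Phi(|z|)) = 1.000000.
Step 6: alpha = 0.05. fail to reject H0.

R = 7, z = 0.0000, p = 1.000000, fail to reject H0.


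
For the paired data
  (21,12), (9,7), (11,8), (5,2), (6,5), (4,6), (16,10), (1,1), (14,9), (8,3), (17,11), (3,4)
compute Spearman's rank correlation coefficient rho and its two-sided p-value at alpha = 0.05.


Step 1: Rank x and y separately (midranks; no ties here).
rank(x): 21->12, 9->7, 11->8, 5->4, 6->5, 4->3, 16->10, 1->1, 14->9, 8->6, 17->11, 3->2
rank(y): 12->12, 7->7, 8->8, 2->2, 5->5, 6->6, 10->10, 1->1, 9->9, 3->3, 11->11, 4->4
Step 2: d_i = R_x(i) - R_y(i); compute d_i^2.
  (12-12)^2=0, (7-7)^2=0, (8-8)^2=0, (4-2)^2=4, (5-5)^2=0, (3-6)^2=9, (10-10)^2=0, (1-1)^2=0, (9-9)^2=0, (6-3)^2=9, (11-11)^2=0, (2-4)^2=4
sum(d^2) = 26.
Step 3: rho = 1 - 6*26 / (12*(12^2 - 1)) = 1 - 156/1716 = 0.909091.
Step 4: Under H0, t = rho * sqrt((n-2)/(1-rho^2)) = 6.9007 ~ t(10).
Step 5: Two-sided p-value from the t-distribution with 10 df = 0.000042.
Step 6: alpha = 0.05. reject H0.

rho = 0.9091, p = 0.000042, reject H0 at alpha = 0.05.


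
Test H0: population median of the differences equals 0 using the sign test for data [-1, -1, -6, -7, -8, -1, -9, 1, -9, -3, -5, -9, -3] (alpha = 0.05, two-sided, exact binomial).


Step 1: Discard zero differences. Original n = 13; n_eff = number of nonzero differences = 13.
Nonzero differences (with sign): -1, -1, -6, -7, -8, -1, -9, +1, -9, -3, -5, -9, -3
Step 2: Count signs: positive = 1, negative = 12.
Step 3: Under H0: P(positive) = 0.5, so the number of positives S ~ Bin(13, 0.5).
Step 4: Two-sided exact p-value = sum of Bin(13,0.5) probabilities at or below the observed probability = 0.003418.
Step 5: alpha = 0.05. reject H0.

n_eff = 13, pos = 1, neg = 12, p = 0.003418, reject H0.


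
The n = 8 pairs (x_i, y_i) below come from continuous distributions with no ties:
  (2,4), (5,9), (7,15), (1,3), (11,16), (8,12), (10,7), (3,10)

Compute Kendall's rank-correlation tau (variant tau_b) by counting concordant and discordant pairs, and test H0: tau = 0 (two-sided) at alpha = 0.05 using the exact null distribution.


Step 1: Enumerate the 28 unordered pairs (i,j) with i<j and classify each by sign(x_j-x_i) * sign(y_j-y_i).
  (1,2):dx=+3,dy=+5->C; (1,3):dx=+5,dy=+11->C; (1,4):dx=-1,dy=-1->C; (1,5):dx=+9,dy=+12->C
  (1,6):dx=+6,dy=+8->C; (1,7):dx=+8,dy=+3->C; (1,8):dx=+1,dy=+6->C; (2,3):dx=+2,dy=+6->C
  (2,4):dx=-4,dy=-6->C; (2,5):dx=+6,dy=+7->C; (2,6):dx=+3,dy=+3->C; (2,7):dx=+5,dy=-2->D
  (2,8):dx=-2,dy=+1->D; (3,4):dx=-6,dy=-12->C; (3,5):dx=+4,dy=+1->C; (3,6):dx=+1,dy=-3->D
  (3,7):dx=+3,dy=-8->D; (3,8):dx=-4,dy=-5->C; (4,5):dx=+10,dy=+13->C; (4,6):dx=+7,dy=+9->C
  (4,7):dx=+9,dy=+4->C; (4,8):dx=+2,dy=+7->C; (5,6):dx=-3,dy=-4->C; (5,7):dx=-1,dy=-9->C
  (5,8):dx=-8,dy=-6->C; (6,7):dx=+2,dy=-5->D; (6,8):dx=-5,dy=-2->C; (7,8):dx=-7,dy=+3->D
Step 2: C = 22, D = 6, total pairs = 28.
Step 3: tau = (C - D)/(n(n-1)/2) = (22 - 6)/28 = 0.571429.
Step 4: Exact two-sided p-value (enumerate n! = 40320 permutations of y under H0): p = 0.061012.
Step 5: alpha = 0.05. fail to reject H0.

tau_b = 0.5714 (C=22, D=6), p = 0.061012, fail to reject H0.


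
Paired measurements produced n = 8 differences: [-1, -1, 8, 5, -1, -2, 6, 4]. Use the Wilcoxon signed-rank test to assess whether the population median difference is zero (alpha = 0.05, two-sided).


Step 1: Drop any zero differences (none here) and take |d_i|.
|d| = [1, 1, 8, 5, 1, 2, 6, 4]
Step 2: Midrank |d_i| (ties get averaged ranks).
ranks: |1|->2, |1|->2, |8|->8, |5|->6, |1|->2, |2|->4, |6|->7, |4|->5
Step 3: Attach original signs; sum ranks with positive sign and with negative sign.
W+ = 8 + 6 + 7 + 5 = 26
W- = 2 + 2 + 2 + 4 = 10
(Check: W+ + W- = 36 should equal n(n+1)/2 = 36.)
Step 4: Test statistic W = min(W+, W-) = 10.
Step 5: Ties in |d|, so use the tie-corrected normal approximation.
        E[W] = n(n+1)/4 = 8*9/4 = 18.
        Tie groups: |d|=1 (t=3); sum(t^3 - t) = 24.
        Var[W] = n(n+1)(2n+1)/24 - sum(t^3-t)/48 = 1224/24 - 24/48 = 50.5.
        z = (W - E[W]) / sqrt(Var[W]) = (10 - 18) / 7.1063 = -1.1258.
        Two-sided p = 2*Phi(z) = 0.260269.
Step 6: alpha = 0.05. fail to reject H0.

W+ = 26, W- = 10, W = min = 10, p = 0.260269, fail to reject H0.


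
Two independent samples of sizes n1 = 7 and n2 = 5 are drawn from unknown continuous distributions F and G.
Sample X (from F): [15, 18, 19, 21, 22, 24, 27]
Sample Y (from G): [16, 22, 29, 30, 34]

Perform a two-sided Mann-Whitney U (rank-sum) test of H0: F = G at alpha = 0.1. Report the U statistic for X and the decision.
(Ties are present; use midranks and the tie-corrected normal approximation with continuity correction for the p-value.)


Step 1: Combine and sort all 12 observations; assign midranks.
sorted (value, group): (15,X), (16,Y), (18,X), (19,X), (21,X), (22,X), (22,Y), (24,X), (27,X), (29,Y), (30,Y), (34,Y)
ranks: 15->1, 16->2, 18->3, 19->4, 21->5, 22->6.5, 22->6.5, 24->8, 27->9, 29->10, 30->11, 34->12
Step 2: Rank sum for X: R1 = 1 + 3 + 4 + 5 + 6.5 + 8 + 9 = 36.5.
Step 3: U_X = R1 - n1(n1+1)/2 = 36.5 - 7*8/2 = 36.5 - 28 = 8.5.
       U_Y = n1*n2 - U_X = 35 - 8.5 = 26.5.
Step 4: Ties are present, so use the tie-corrected normal approximation (with continuity correction) for the p-value.
Step 5: p-value = 0.166721; compare to alpha = 0.1. fail to reject H0.

U_X = 8.5, p = 0.166721, fail to reject H0 at alpha = 0.1.


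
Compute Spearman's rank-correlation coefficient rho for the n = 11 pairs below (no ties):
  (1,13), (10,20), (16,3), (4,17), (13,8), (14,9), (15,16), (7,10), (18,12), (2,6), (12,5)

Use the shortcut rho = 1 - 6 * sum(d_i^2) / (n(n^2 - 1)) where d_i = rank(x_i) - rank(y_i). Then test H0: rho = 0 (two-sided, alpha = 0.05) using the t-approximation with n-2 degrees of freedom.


Step 1: Rank x and y separately (midranks; no ties here).
rank(x): 1->1, 10->5, 16->10, 4->3, 13->7, 14->8, 15->9, 7->4, 18->11, 2->2, 12->6
rank(y): 13->8, 20->11, 3->1, 17->10, 8->4, 9->5, 16->9, 10->6, 12->7, 6->3, 5->2
Step 2: d_i = R_x(i) - R_y(i); compute d_i^2.
  (1-8)^2=49, (5-11)^2=36, (10-1)^2=81, (3-10)^2=49, (7-4)^2=9, (8-5)^2=9, (9-9)^2=0, (4-6)^2=4, (11-7)^2=16, (2-3)^2=1, (6-2)^2=16
sum(d^2) = 270.
Step 3: rho = 1 - 6*270 / (11*(11^2 - 1)) = 1 - 1620/1320 = -0.227273.
Step 4: Under H0, t = rho * sqrt((n-2)/(1-rho^2)) = -0.7001 ~ t(9).
Step 5: Two-sided p-value from the t-distribution with 9 df = 0.501536.
Step 6: alpha = 0.05. fail to reject H0.

rho = -0.2273, p = 0.501536, fail to reject H0 at alpha = 0.05.


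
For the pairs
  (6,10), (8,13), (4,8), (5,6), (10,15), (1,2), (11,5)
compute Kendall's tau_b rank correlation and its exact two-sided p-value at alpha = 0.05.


Step 1: Enumerate the 21 unordered pairs (i,j) with i<j and classify each by sign(x_j-x_i) * sign(y_j-y_i).
  (1,2):dx=+2,dy=+3->C; (1,3):dx=-2,dy=-2->C; (1,4):dx=-1,dy=-4->C; (1,5):dx=+4,dy=+5->C
  (1,6):dx=-5,dy=-8->C; (1,7):dx=+5,dy=-5->D; (2,3):dx=-4,dy=-5->C; (2,4):dx=-3,dy=-7->C
  (2,5):dx=+2,dy=+2->C; (2,6):dx=-7,dy=-11->C; (2,7):dx=+3,dy=-8->D; (3,4):dx=+1,dy=-2->D
  (3,5):dx=+6,dy=+7->C; (3,6):dx=-3,dy=-6->C; (3,7):dx=+7,dy=-3->D; (4,5):dx=+5,dy=+9->C
  (4,6):dx=-4,dy=-4->C; (4,7):dx=+6,dy=-1->D; (5,6):dx=-9,dy=-13->C; (5,7):dx=+1,dy=-10->D
  (6,7):dx=+10,dy=+3->C
Step 2: C = 15, D = 6, total pairs = 21.
Step 3: tau = (C - D)/(n(n-1)/2) = (15 - 6)/21 = 0.428571.
Step 4: Exact two-sided p-value (enumerate n! = 5040 permutations of y under H0): p = 0.238889.
Step 5: alpha = 0.05. fail to reject H0.

tau_b = 0.4286 (C=15, D=6), p = 0.238889, fail to reject H0.


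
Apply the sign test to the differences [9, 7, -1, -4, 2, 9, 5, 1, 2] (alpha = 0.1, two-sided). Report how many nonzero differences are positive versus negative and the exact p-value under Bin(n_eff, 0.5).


Step 1: Discard zero differences. Original n = 9; n_eff = number of nonzero differences = 9.
Nonzero differences (with sign): +9, +7, -1, -4, +2, +9, +5, +1, +2
Step 2: Count signs: positive = 7, negative = 2.
Step 3: Under H0: P(positive) = 0.5, so the number of positives S ~ Bin(9, 0.5).
Step 4: Two-sided exact p-value = sum of Bin(9,0.5) probabilities at or below the observed probability = 0.179688.
Step 5: alpha = 0.1. fail to reject H0.

n_eff = 9, pos = 7, neg = 2, p = 0.179688, fail to reject H0.


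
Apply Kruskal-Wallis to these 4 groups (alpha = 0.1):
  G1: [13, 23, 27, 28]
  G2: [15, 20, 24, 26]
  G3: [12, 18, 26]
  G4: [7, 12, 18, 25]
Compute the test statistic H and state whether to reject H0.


Step 1: Combine all N = 15 observations and assign midranks.
sorted (value, group, rank): (7,G4,1), (12,G3,2.5), (12,G4,2.5), (13,G1,4), (15,G2,5), (18,G3,6.5), (18,G4,6.5), (20,G2,8), (23,G1,9), (24,G2,10), (25,G4,11), (26,G2,12.5), (26,G3,12.5), (27,G1,14), (28,G1,15)
Step 2: Sum ranks within each group.
R_1 = 42 (n_1 = 4)
R_2 = 35.5 (n_2 = 4)
R_3 = 21.5 (n_3 = 3)
R_4 = 21 (n_4 = 4)
Step 3: H = 12/(N(N+1)) * sum(R_i^2/n_i) - 3(N+1)
     = 12/(15*16) * (42^2/4 + 35.5^2/4 + 21.5^2/3 + 21^2/4) - 3*16
     = 0.050000 * 1020.4 - 48
     = 3.019792.
Step 4: Ties present; correction factor C = 1 - 18/(15^3 - 15) = 0.994643. Corrected H = 3.019792 / 0.994643 = 3.036056.
Step 5: Under H0, H ~ chi^2(3); p-value = 0.386099.
Step 6: alpha = 0.1. fail to reject H0.

H = 3.0361, df = 3, p = 0.386099, fail to reject H0.


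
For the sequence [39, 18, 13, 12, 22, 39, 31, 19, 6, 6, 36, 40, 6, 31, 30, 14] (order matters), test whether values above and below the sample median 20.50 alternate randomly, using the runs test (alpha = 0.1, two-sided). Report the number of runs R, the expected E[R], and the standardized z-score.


Step 1: Compute median = 20.50; label A = above, B = below.
Labels in order: ABBBAAABBBAABAAB  (n_A = 8, n_B = 8)
Step 2: Count runs R = 8.
Step 3: Under H0 (random ordering), E[R] = 2*n_A*n_B/(n_A+n_B) + 1 = 2*8*8/16 + 1 = 9.0000.
        Var[R] = 2*n_A*n_B*(2*n_A*n_B - n_A - n_B) / ((n_A+n_B)^2 * (n_A+n_B-1)) = 14336/3840 = 3.7333.
        SD[R] = 1.9322.
Step 4: Continuity-corrected z = (R + 0.5 - E[R]) / SD[R] = (8 + 0.5 - 9.0000) / 1.9322 = -0.2588.
Step 5: Two-sided p-value via normal approximation = 2*(1 - Phi(|z|)) = 0.795809.
Step 6: alpha = 0.1. fail to reject H0.

R = 8, z = -0.2588, p = 0.795809, fail to reject H0.


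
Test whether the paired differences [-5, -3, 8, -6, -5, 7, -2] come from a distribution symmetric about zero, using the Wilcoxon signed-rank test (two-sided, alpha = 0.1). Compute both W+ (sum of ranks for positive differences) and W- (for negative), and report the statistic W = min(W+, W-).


Step 1: Drop any zero differences (none here) and take |d_i|.
|d| = [5, 3, 8, 6, 5, 7, 2]
Step 2: Midrank |d_i| (ties get averaged ranks).
ranks: |5|->3.5, |3|->2, |8|->7, |6|->5, |5|->3.5, |7|->6, |2|->1
Step 3: Attach original signs; sum ranks with positive sign and with negative sign.
W+ = 7 + 6 = 13
W- = 3.5 + 2 + 5 + 3.5 + 1 = 15
(Check: W+ + W- = 28 should equal n(n+1)/2 = 28.)
Step 4: Test statistic W = min(W+, W-) = 13.
Step 5: Ties in |d|, so use the tie-corrected normal approximation.
        E[W] = n(n+1)/4 = 7*8/4 = 14.
        Tie groups: |d|=5 (t=2); sum(t^3 - t) = 6.
        Var[W] = n(n+1)(2n+1)/24 - sum(t^3-t)/48 = 840/24 - 6/48 = 34.875.
        z = (W - E[W]) / sqrt(Var[W]) = (13 - 14) / 5.9055 = -0.1693.
        Two-sided p = 2*Phi(z) = 0.865534.
Step 6: alpha = 0.1. fail to reject H0.

W+ = 13, W- = 15, W = min = 13, p = 0.865534, fail to reject H0.


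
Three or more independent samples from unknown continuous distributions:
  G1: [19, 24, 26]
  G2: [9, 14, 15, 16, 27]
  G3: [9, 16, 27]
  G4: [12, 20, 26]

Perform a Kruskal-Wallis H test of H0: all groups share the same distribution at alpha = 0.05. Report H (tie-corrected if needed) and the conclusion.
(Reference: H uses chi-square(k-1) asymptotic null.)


Step 1: Combine all N = 14 observations and assign midranks.
sorted (value, group, rank): (9,G2,1.5), (9,G3,1.5), (12,G4,3), (14,G2,4), (15,G2,5), (16,G2,6.5), (16,G3,6.5), (19,G1,8), (20,G4,9), (24,G1,10), (26,G1,11.5), (26,G4,11.5), (27,G2,13.5), (27,G3,13.5)
Step 2: Sum ranks within each group.
R_1 = 29.5 (n_1 = 3)
R_2 = 30.5 (n_2 = 5)
R_3 = 21.5 (n_3 = 3)
R_4 = 23.5 (n_4 = 3)
Step 3: H = 12/(N(N+1)) * sum(R_i^2/n_i) - 3(N+1)
     = 12/(14*15) * (29.5^2/3 + 30.5^2/5 + 21.5^2/3 + 23.5^2/3) - 3*15
     = 0.057143 * 814.3 - 45
     = 1.531429.
Step 4: Ties present; correction factor C = 1 - 24/(14^3 - 14) = 0.991209. Corrected H = 1.531429 / 0.991209 = 1.545011.
Step 5: Under H0, H ~ chi^2(3); p-value = 0.671921.
Step 6: alpha = 0.05. fail to reject H0.

H = 1.5450, df = 3, p = 0.671921, fail to reject H0.


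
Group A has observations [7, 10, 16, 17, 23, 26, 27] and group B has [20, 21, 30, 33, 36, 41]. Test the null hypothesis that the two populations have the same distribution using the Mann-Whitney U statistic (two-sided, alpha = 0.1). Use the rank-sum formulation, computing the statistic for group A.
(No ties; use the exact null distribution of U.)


Step 1: Combine and sort all 13 observations; assign midranks.
sorted (value, group): (7,X), (10,X), (16,X), (17,X), (20,Y), (21,Y), (23,X), (26,X), (27,X), (30,Y), (33,Y), (36,Y), (41,Y)
ranks: 7->1, 10->2, 16->3, 17->4, 20->5, 21->6, 23->7, 26->8, 27->9, 30->10, 33->11, 36->12, 41->13
Step 2: Rank sum for X: R1 = 1 + 2 + 3 + 4 + 7 + 8 + 9 = 34.
Step 3: U_X = R1 - n1(n1+1)/2 = 34 - 7*8/2 = 34 - 28 = 6.
       U_Y = n1*n2 - U_X = 42 - 6 = 36.
Step 4: No ties, so the exact null distribution of U (based on enumerating the C(13,7) = 1716 equally likely rank assignments) gives the two-sided p-value.
Step 5: p-value = 0.034965; compare to alpha = 0.1. reject H0.

U_X = 6, p = 0.034965, reject H0 at alpha = 0.1.


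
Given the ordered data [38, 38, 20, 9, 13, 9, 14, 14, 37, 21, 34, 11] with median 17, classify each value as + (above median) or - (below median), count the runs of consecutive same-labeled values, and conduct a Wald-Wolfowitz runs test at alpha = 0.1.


Step 1: Compute median = 17; label A = above, B = below.
Labels in order: AAABBBBBAAAB  (n_A = 6, n_B = 6)
Step 2: Count runs R = 4.
Step 3: Under H0 (random ordering), E[R] = 2*n_A*n_B/(n_A+n_B) + 1 = 2*6*6/12 + 1 = 7.0000.
        Var[R] = 2*n_A*n_B*(2*n_A*n_B - n_A - n_B) / ((n_A+n_B)^2 * (n_A+n_B-1)) = 4320/1584 = 2.7273.
        SD[R] = 1.6514.
Step 4: Continuity-corrected z = (R + 0.5 - E[R]) / SD[R] = (4 + 0.5 - 7.0000) / 1.6514 = -1.5138.
Step 5: Two-sided p-value via normal approximation = 2*(1 - Phi(|z|)) = 0.130070.
Step 6: alpha = 0.1. fail to reject H0.

R = 4, z = -1.5138, p = 0.130070, fail to reject H0.


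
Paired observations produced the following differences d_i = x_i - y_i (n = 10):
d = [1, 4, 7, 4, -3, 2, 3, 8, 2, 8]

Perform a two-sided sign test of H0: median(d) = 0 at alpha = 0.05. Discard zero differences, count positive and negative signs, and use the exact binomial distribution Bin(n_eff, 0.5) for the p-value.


Step 1: Discard zero differences. Original n = 10; n_eff = number of nonzero differences = 10.
Nonzero differences (with sign): +1, +4, +7, +4, -3, +2, +3, +8, +2, +8
Step 2: Count signs: positive = 9, negative = 1.
Step 3: Under H0: P(positive) = 0.5, so the number of positives S ~ Bin(10, 0.5).
Step 4: Two-sided exact p-value = sum of Bin(10,0.5) probabilities at or below the observed probability = 0.021484.
Step 5: alpha = 0.05. reject H0.

n_eff = 10, pos = 9, neg = 1, p = 0.021484, reject H0.


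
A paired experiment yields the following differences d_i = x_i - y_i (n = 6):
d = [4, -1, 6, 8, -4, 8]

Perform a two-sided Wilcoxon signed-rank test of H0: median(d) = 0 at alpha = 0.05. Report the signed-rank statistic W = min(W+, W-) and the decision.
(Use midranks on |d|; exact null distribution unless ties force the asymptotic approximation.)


Step 1: Drop any zero differences (none here) and take |d_i|.
|d| = [4, 1, 6, 8, 4, 8]
Step 2: Midrank |d_i| (ties get averaged ranks).
ranks: |4|->2.5, |1|->1, |6|->4, |8|->5.5, |4|->2.5, |8|->5.5
Step 3: Attach original signs; sum ranks with positive sign and with negative sign.
W+ = 2.5 + 4 + 5.5 + 5.5 = 17.5
W- = 1 + 2.5 = 3.5
(Check: W+ + W- = 21 should equal n(n+1)/2 = 21.)
Step 4: Test statistic W = min(W+, W-) = 3.5.
Step 5: Ties in |d|, so use the tie-corrected normal approximation.
        E[W] = n(n+1)/4 = 6*7/4 = 10.5.
        Tie groups: |d|=4 (t=2), |d|=8 (t=2); sum(t^3 - t) = 12.
        Var[W] = n(n+1)(2n+1)/24 - sum(t^3-t)/48 = 546/24 - 12/48 = 22.5.
        z = (W - E[W]) / sqrt(Var[W]) = (3.5 - 10.5) / 4.7434 = -1.4757.
        Two-sided p = 2*Phi(z) = 0.140017.
Step 6: alpha = 0.05. fail to reject H0.

W+ = 17.5, W- = 3.5, W = min = 3.5, p = 0.140017, fail to reject H0.


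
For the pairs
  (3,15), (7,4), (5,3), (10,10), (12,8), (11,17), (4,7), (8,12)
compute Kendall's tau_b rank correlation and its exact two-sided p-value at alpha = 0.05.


Step 1: Enumerate the 28 unordered pairs (i,j) with i<j and classify each by sign(x_j-x_i) * sign(y_j-y_i).
  (1,2):dx=+4,dy=-11->D; (1,3):dx=+2,dy=-12->D; (1,4):dx=+7,dy=-5->D; (1,5):dx=+9,dy=-7->D
  (1,6):dx=+8,dy=+2->C; (1,7):dx=+1,dy=-8->D; (1,8):dx=+5,dy=-3->D; (2,3):dx=-2,dy=-1->C
  (2,4):dx=+3,dy=+6->C; (2,5):dx=+5,dy=+4->C; (2,6):dx=+4,dy=+13->C; (2,7):dx=-3,dy=+3->D
  (2,8):dx=+1,dy=+8->C; (3,4):dx=+5,dy=+7->C; (3,5):dx=+7,dy=+5->C; (3,6):dx=+6,dy=+14->C
  (3,7):dx=-1,dy=+4->D; (3,8):dx=+3,dy=+9->C; (4,5):dx=+2,dy=-2->D; (4,6):dx=+1,dy=+7->C
  (4,7):dx=-6,dy=-3->C; (4,8):dx=-2,dy=+2->D; (5,6):dx=-1,dy=+9->D; (5,7):dx=-8,dy=-1->C
  (5,8):dx=-4,dy=+4->D; (6,7):dx=-7,dy=-10->C; (6,8):dx=-3,dy=-5->C; (7,8):dx=+4,dy=+5->C
Step 2: C = 16, D = 12, total pairs = 28.
Step 3: tau = (C - D)/(n(n-1)/2) = (16 - 12)/28 = 0.142857.
Step 4: Exact two-sided p-value (enumerate n! = 40320 permutations of y under H0): p = 0.719544.
Step 5: alpha = 0.05. fail to reject H0.

tau_b = 0.1429 (C=16, D=12), p = 0.719544, fail to reject H0.


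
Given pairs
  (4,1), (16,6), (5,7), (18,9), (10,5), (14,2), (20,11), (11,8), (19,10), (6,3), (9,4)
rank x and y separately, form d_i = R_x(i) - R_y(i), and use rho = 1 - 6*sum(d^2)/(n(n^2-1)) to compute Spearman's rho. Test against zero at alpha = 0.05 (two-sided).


Step 1: Rank x and y separately (midranks; no ties here).
rank(x): 4->1, 16->8, 5->2, 18->9, 10->5, 14->7, 20->11, 11->6, 19->10, 6->3, 9->4
rank(y): 1->1, 6->6, 7->7, 9->9, 5->5, 2->2, 11->11, 8->8, 10->10, 3->3, 4->4
Step 2: d_i = R_x(i) - R_y(i); compute d_i^2.
  (1-1)^2=0, (8-6)^2=4, (2-7)^2=25, (9-9)^2=0, (5-5)^2=0, (7-2)^2=25, (11-11)^2=0, (6-8)^2=4, (10-10)^2=0, (3-3)^2=0, (4-4)^2=0
sum(d^2) = 58.
Step 3: rho = 1 - 6*58 / (11*(11^2 - 1)) = 1 - 348/1320 = 0.736364.
Step 4: Under H0, t = rho * sqrt((n-2)/(1-rho^2)) = 3.2651 ~ t(9).
Step 5: Two-sided p-value from the t-distribution with 9 df = 0.009760.
Step 6: alpha = 0.05. reject H0.

rho = 0.7364, p = 0.009760, reject H0 at alpha = 0.05.


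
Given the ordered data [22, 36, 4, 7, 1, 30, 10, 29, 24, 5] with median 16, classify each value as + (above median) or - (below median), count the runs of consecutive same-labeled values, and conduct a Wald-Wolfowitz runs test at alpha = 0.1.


Step 1: Compute median = 16; label A = above, B = below.
Labels in order: AABBBABAAB  (n_A = 5, n_B = 5)
Step 2: Count runs R = 6.
Step 3: Under H0 (random ordering), E[R] = 2*n_A*n_B/(n_A+n_B) + 1 = 2*5*5/10 + 1 = 6.0000.
        Var[R] = 2*n_A*n_B*(2*n_A*n_B - n_A - n_B) / ((n_A+n_B)^2 * (n_A+n_B-1)) = 2000/900 = 2.2222.
        SD[R] = 1.4907.
Step 4: R = E[R], so z = 0 with no continuity correction.
Step 5: Two-sided p-value via normal approximation = 2*(1 - Phi(|z|)) = 1.000000.
Step 6: alpha = 0.1. fail to reject H0.

R = 6, z = 0.0000, p = 1.000000, fail to reject H0.


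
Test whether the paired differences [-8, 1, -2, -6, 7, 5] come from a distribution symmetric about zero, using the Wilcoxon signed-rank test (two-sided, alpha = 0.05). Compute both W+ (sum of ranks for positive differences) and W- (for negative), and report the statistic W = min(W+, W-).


Step 1: Drop any zero differences (none here) and take |d_i|.
|d| = [8, 1, 2, 6, 7, 5]
Step 2: Midrank |d_i| (ties get averaged ranks).
ranks: |8|->6, |1|->1, |2|->2, |6|->4, |7|->5, |5|->3
Step 3: Attach original signs; sum ranks with positive sign and with negative sign.
W+ = 1 + 5 + 3 = 9
W- = 6 + 2 + 4 = 12
(Check: W+ + W- = 21 should equal n(n+1)/2 = 21.)
Step 4: Test statistic W = min(W+, W-) = 9.
Step 5: No ties, so the exact null distribution over the 2^6 = 64 sign assignments gives the two-sided p-value = 0.843750.
Step 6: alpha = 0.05. fail to reject H0.

W+ = 9, W- = 12, W = min = 9, p = 0.843750, fail to reject H0.


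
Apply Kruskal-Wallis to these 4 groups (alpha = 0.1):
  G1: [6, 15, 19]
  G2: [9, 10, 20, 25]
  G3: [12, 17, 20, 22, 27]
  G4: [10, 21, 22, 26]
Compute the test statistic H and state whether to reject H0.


Step 1: Combine all N = 16 observations and assign midranks.
sorted (value, group, rank): (6,G1,1), (9,G2,2), (10,G2,3.5), (10,G4,3.5), (12,G3,5), (15,G1,6), (17,G3,7), (19,G1,8), (20,G2,9.5), (20,G3,9.5), (21,G4,11), (22,G3,12.5), (22,G4,12.5), (25,G2,14), (26,G4,15), (27,G3,16)
Step 2: Sum ranks within each group.
R_1 = 15 (n_1 = 3)
R_2 = 29 (n_2 = 4)
R_3 = 50 (n_3 = 5)
R_4 = 42 (n_4 = 4)
Step 3: H = 12/(N(N+1)) * sum(R_i^2/n_i) - 3(N+1)
     = 12/(16*17) * (15^2/3 + 29^2/4 + 50^2/5 + 42^2/4) - 3*17
     = 0.044118 * 1226.25 - 51
     = 3.099265.
Step 4: Ties present; correction factor C = 1 - 18/(16^3 - 16) = 0.995588. Corrected H = 3.099265 / 0.995588 = 3.112999.
Step 5: Under H0, H ~ chi^2(3); p-value = 0.374529.
Step 6: alpha = 0.1. fail to reject H0.

H = 3.1130, df = 3, p = 0.374529, fail to reject H0.


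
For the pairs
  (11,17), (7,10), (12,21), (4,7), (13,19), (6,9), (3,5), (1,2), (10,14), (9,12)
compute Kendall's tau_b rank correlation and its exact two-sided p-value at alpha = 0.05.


Step 1: Enumerate the 45 unordered pairs (i,j) with i<j and classify each by sign(x_j-x_i) * sign(y_j-y_i).
  (1,2):dx=-4,dy=-7->C; (1,3):dx=+1,dy=+4->C; (1,4):dx=-7,dy=-10->C; (1,5):dx=+2,dy=+2->C
  (1,6):dx=-5,dy=-8->C; (1,7):dx=-8,dy=-12->C; (1,8):dx=-10,dy=-15->C; (1,9):dx=-1,dy=-3->C
  (1,10):dx=-2,dy=-5->C; (2,3):dx=+5,dy=+11->C; (2,4):dx=-3,dy=-3->C; (2,5):dx=+6,dy=+9->C
  (2,6):dx=-1,dy=-1->C; (2,7):dx=-4,dy=-5->C; (2,8):dx=-6,dy=-8->C; (2,9):dx=+3,dy=+4->C
  (2,10):dx=+2,dy=+2->C; (3,4):dx=-8,dy=-14->C; (3,5):dx=+1,dy=-2->D; (3,6):dx=-6,dy=-12->C
  (3,7):dx=-9,dy=-16->C; (3,8):dx=-11,dy=-19->C; (3,9):dx=-2,dy=-7->C; (3,10):dx=-3,dy=-9->C
  (4,5):dx=+9,dy=+12->C; (4,6):dx=+2,dy=+2->C; (4,7):dx=-1,dy=-2->C; (4,8):dx=-3,dy=-5->C
  (4,9):dx=+6,dy=+7->C; (4,10):dx=+5,dy=+5->C; (5,6):dx=-7,dy=-10->C; (5,7):dx=-10,dy=-14->C
  (5,8):dx=-12,dy=-17->C; (5,9):dx=-3,dy=-5->C; (5,10):dx=-4,dy=-7->C; (6,7):dx=-3,dy=-4->C
  (6,8):dx=-5,dy=-7->C; (6,9):dx=+4,dy=+5->C; (6,10):dx=+3,dy=+3->C; (7,8):dx=-2,dy=-3->C
  (7,9):dx=+7,dy=+9->C; (7,10):dx=+6,dy=+7->C; (8,9):dx=+9,dy=+12->C; (8,10):dx=+8,dy=+10->C
  (9,10):dx=-1,dy=-2->C
Step 2: C = 44, D = 1, total pairs = 45.
Step 3: tau = (C - D)/(n(n-1)/2) = (44 - 1)/45 = 0.955556.
Step 4: Exact two-sided p-value (enumerate n! = 3628800 permutations of y under H0): p = 0.000006.
Step 5: alpha = 0.05. reject H0.

tau_b = 0.9556 (C=44, D=1), p = 0.000006, reject H0.


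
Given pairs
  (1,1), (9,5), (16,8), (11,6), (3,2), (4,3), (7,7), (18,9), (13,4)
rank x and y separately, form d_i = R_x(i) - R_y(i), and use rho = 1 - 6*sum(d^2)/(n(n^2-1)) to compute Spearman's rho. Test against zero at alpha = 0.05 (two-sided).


Step 1: Rank x and y separately (midranks; no ties here).
rank(x): 1->1, 9->5, 16->8, 11->6, 3->2, 4->3, 7->4, 18->9, 13->7
rank(y): 1->1, 5->5, 8->8, 6->6, 2->2, 3->3, 7->7, 9->9, 4->4
Step 2: d_i = R_x(i) - R_y(i); compute d_i^2.
  (1-1)^2=0, (5-5)^2=0, (8-8)^2=0, (6-6)^2=0, (2-2)^2=0, (3-3)^2=0, (4-7)^2=9, (9-9)^2=0, (7-4)^2=9
sum(d^2) = 18.
Step 3: rho = 1 - 6*18 / (9*(9^2 - 1)) = 1 - 108/720 = 0.850000.
Step 4: Under H0, t = rho * sqrt((n-2)/(1-rho^2)) = 4.2691 ~ t(7).
Step 5: Two-sided p-value from the t-distribution with 7 df = 0.003705.
Step 6: alpha = 0.05. reject H0.

rho = 0.8500, p = 0.003705, reject H0 at alpha = 0.05.


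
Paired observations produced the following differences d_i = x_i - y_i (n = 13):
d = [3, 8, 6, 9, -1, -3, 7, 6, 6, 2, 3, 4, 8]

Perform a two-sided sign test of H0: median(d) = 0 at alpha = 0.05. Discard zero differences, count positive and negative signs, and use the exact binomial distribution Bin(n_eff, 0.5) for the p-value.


Step 1: Discard zero differences. Original n = 13; n_eff = number of nonzero differences = 13.
Nonzero differences (with sign): +3, +8, +6, +9, -1, -3, +7, +6, +6, +2, +3, +4, +8
Step 2: Count signs: positive = 11, negative = 2.
Step 3: Under H0: P(positive) = 0.5, so the number of positives S ~ Bin(13, 0.5).
Step 4: Two-sided exact p-value = sum of Bin(13,0.5) probabilities at or below the observed probability = 0.022461.
Step 5: alpha = 0.05. reject H0.

n_eff = 13, pos = 11, neg = 2, p = 0.022461, reject H0.


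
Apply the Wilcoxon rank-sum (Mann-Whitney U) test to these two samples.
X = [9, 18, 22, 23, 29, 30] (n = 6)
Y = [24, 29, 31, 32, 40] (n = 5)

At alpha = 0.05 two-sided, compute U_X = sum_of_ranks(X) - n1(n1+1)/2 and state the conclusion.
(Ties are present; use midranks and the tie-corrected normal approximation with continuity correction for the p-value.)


Step 1: Combine and sort all 11 observations; assign midranks.
sorted (value, group): (9,X), (18,X), (22,X), (23,X), (24,Y), (29,X), (29,Y), (30,X), (31,Y), (32,Y), (40,Y)
ranks: 9->1, 18->2, 22->3, 23->4, 24->5, 29->6.5, 29->6.5, 30->8, 31->9, 32->10, 40->11
Step 2: Rank sum for X: R1 = 1 + 2 + 3 + 4 + 6.5 + 8 = 24.5.
Step 3: U_X = R1 - n1(n1+1)/2 = 24.5 - 6*7/2 = 24.5 - 21 = 3.5.
       U_Y = n1*n2 - U_X = 30 - 3.5 = 26.5.
Step 4: Ties are present, so use the tie-corrected normal approximation (with continuity correction) for the p-value.
Step 5: p-value = 0.044126; compare to alpha = 0.05. reject H0.

U_X = 3.5, p = 0.044126, reject H0 at alpha = 0.05.


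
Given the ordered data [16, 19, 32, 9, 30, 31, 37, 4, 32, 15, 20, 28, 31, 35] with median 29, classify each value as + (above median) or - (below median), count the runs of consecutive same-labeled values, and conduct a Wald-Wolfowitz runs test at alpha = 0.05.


Step 1: Compute median = 29; label A = above, B = below.
Labels in order: BBABAAABABBBAA  (n_A = 7, n_B = 7)
Step 2: Count runs R = 8.
Step 3: Under H0 (random ordering), E[R] = 2*n_A*n_B/(n_A+n_B) + 1 = 2*7*7/14 + 1 = 8.0000.
        Var[R] = 2*n_A*n_B*(2*n_A*n_B - n_A - n_B) / ((n_A+n_B)^2 * (n_A+n_B-1)) = 8232/2548 = 3.2308.
        SD[R] = 1.7974.
Step 4: R = E[R], so z = 0 with no continuity correction.
Step 5: Two-sided p-value via normal approximation = 2*(1 - Phi(|z|)) = 1.000000.
Step 6: alpha = 0.05. fail to reject H0.

R = 8, z = 0.0000, p = 1.000000, fail to reject H0.


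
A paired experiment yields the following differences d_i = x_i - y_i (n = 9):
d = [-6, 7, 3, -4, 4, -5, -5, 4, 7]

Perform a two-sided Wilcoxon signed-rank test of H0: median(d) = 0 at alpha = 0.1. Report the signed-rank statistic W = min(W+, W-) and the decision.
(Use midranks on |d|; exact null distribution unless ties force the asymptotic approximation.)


Step 1: Drop any zero differences (none here) and take |d_i|.
|d| = [6, 7, 3, 4, 4, 5, 5, 4, 7]
Step 2: Midrank |d_i| (ties get averaged ranks).
ranks: |6|->7, |7|->8.5, |3|->1, |4|->3, |4|->3, |5|->5.5, |5|->5.5, |4|->3, |7|->8.5
Step 3: Attach original signs; sum ranks with positive sign and with negative sign.
W+ = 8.5 + 1 + 3 + 3 + 8.5 = 24
W- = 7 + 3 + 5.5 + 5.5 = 21
(Check: W+ + W- = 45 should equal n(n+1)/2 = 45.)
Step 4: Test statistic W = min(W+, W-) = 21.
Step 5: Ties in |d|, so use the tie-corrected normal approximation.
        E[W] = n(n+1)/4 = 9*10/4 = 22.5.
        Tie groups: |d|=4 (t=3), |d|=5 (t=2), |d|=7 (t=2); sum(t^3 - t) = 36.
        Var[W] = n(n+1)(2n+1)/24 - sum(t^3-t)/48 = 1710/24 - 36/48 = 70.5.
        z = (W - E[W]) / sqrt(Var[W]) = (21 - 22.5) / 8.3964 = -0.1786.
        Two-sided p = 2*Phi(z) = 0.858215.
Step 6: alpha = 0.1. fail to reject H0.

W+ = 24, W- = 21, W = min = 21, p = 0.858215, fail to reject H0.


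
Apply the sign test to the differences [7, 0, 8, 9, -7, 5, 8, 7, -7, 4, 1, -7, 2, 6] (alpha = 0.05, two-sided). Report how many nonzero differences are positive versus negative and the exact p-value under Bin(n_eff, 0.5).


Step 1: Discard zero differences. Original n = 14; n_eff = number of nonzero differences = 13.
Nonzero differences (with sign): +7, +8, +9, -7, +5, +8, +7, -7, +4, +1, -7, +2, +6
Step 2: Count signs: positive = 10, negative = 3.
Step 3: Under H0: P(positive) = 0.5, so the number of positives S ~ Bin(13, 0.5).
Step 4: Two-sided exact p-value = sum of Bin(13,0.5) probabilities at or below the observed probability = 0.092285.
Step 5: alpha = 0.05. fail to reject H0.

n_eff = 13, pos = 10, neg = 3, p = 0.092285, fail to reject H0.


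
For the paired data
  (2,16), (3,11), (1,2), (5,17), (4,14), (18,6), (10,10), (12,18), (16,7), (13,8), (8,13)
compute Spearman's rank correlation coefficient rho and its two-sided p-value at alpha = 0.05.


Step 1: Rank x and y separately (midranks; no ties here).
rank(x): 2->2, 3->3, 1->1, 5->5, 4->4, 18->11, 10->7, 12->8, 16->10, 13->9, 8->6
rank(y): 16->9, 11->6, 2->1, 17->10, 14->8, 6->2, 10->5, 18->11, 7->3, 8->4, 13->7
Step 2: d_i = R_x(i) - R_y(i); compute d_i^2.
  (2-9)^2=49, (3-6)^2=9, (1-1)^2=0, (5-10)^2=25, (4-8)^2=16, (11-2)^2=81, (7-5)^2=4, (8-11)^2=9, (10-3)^2=49, (9-4)^2=25, (6-7)^2=1
sum(d^2) = 268.
Step 3: rho = 1 - 6*268 / (11*(11^2 - 1)) = 1 - 1608/1320 = -0.218182.
Step 4: Under H0, t = rho * sqrt((n-2)/(1-rho^2)) = -0.6707 ~ t(9).
Step 5: Two-sided p-value from the t-distribution with 9 df = 0.519248.
Step 6: alpha = 0.05. fail to reject H0.

rho = -0.2182, p = 0.519248, fail to reject H0 at alpha = 0.05.


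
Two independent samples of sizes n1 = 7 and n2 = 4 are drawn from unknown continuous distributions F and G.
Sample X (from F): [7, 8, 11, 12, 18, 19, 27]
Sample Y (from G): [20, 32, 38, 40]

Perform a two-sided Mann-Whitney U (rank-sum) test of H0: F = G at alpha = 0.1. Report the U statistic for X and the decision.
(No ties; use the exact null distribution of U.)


Step 1: Combine and sort all 11 observations; assign midranks.
sorted (value, group): (7,X), (8,X), (11,X), (12,X), (18,X), (19,X), (20,Y), (27,X), (32,Y), (38,Y), (40,Y)
ranks: 7->1, 8->2, 11->3, 12->4, 18->5, 19->6, 20->7, 27->8, 32->9, 38->10, 40->11
Step 2: Rank sum for X: R1 = 1 + 2 + 3 + 4 + 5 + 6 + 8 = 29.
Step 3: U_X = R1 - n1(n1+1)/2 = 29 - 7*8/2 = 29 - 28 = 1.
       U_Y = n1*n2 - U_X = 28 - 1 = 27.
Step 4: No ties, so the exact null distribution of U (based on enumerating the C(11,7) = 330 equally likely rank assignments) gives the two-sided p-value.
Step 5: p-value = 0.012121; compare to alpha = 0.1. reject H0.

U_X = 1, p = 0.012121, reject H0 at alpha = 0.1.


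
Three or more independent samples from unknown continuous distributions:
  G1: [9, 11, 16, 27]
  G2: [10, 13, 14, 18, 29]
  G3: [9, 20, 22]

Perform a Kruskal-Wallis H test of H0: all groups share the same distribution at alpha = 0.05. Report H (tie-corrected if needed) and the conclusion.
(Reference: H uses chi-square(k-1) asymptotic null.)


Step 1: Combine all N = 12 observations and assign midranks.
sorted (value, group, rank): (9,G1,1.5), (9,G3,1.5), (10,G2,3), (11,G1,4), (13,G2,5), (14,G2,6), (16,G1,7), (18,G2,8), (20,G3,9), (22,G3,10), (27,G1,11), (29,G2,12)
Step 2: Sum ranks within each group.
R_1 = 23.5 (n_1 = 4)
R_2 = 34 (n_2 = 5)
R_3 = 20.5 (n_3 = 3)
Step 3: H = 12/(N(N+1)) * sum(R_i^2/n_i) - 3(N+1)
     = 12/(12*13) * (23.5^2/4 + 34^2/5 + 20.5^2/3) - 3*13
     = 0.076923 * 509.346 - 39
     = 0.180449.
Step 4: Ties present; correction factor C = 1 - 6/(12^3 - 12) = 0.996503. Corrected H = 0.180449 / 0.996503 = 0.181082.
Step 5: Under H0, H ~ chi^2(2); p-value = 0.913437.
Step 6: alpha = 0.05. fail to reject H0.

H = 0.1811, df = 2, p = 0.913437, fail to reject H0.


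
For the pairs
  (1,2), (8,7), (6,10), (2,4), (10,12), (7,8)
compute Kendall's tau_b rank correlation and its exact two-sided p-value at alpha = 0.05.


Step 1: Enumerate the 15 unordered pairs (i,j) with i<j and classify each by sign(x_j-x_i) * sign(y_j-y_i).
  (1,2):dx=+7,dy=+5->C; (1,3):dx=+5,dy=+8->C; (1,4):dx=+1,dy=+2->C; (1,5):dx=+9,dy=+10->C
  (1,6):dx=+6,dy=+6->C; (2,3):dx=-2,dy=+3->D; (2,4):dx=-6,dy=-3->C; (2,5):dx=+2,dy=+5->C
  (2,6):dx=-1,dy=+1->D; (3,4):dx=-4,dy=-6->C; (3,5):dx=+4,dy=+2->C; (3,6):dx=+1,dy=-2->D
  (4,5):dx=+8,dy=+8->C; (4,6):dx=+5,dy=+4->C; (5,6):dx=-3,dy=-4->C
Step 2: C = 12, D = 3, total pairs = 15.
Step 3: tau = (C - D)/(n(n-1)/2) = (12 - 3)/15 = 0.600000.
Step 4: Exact two-sided p-value (enumerate n! = 720 permutations of y under H0): p = 0.136111.
Step 5: alpha = 0.05. fail to reject H0.

tau_b = 0.6000 (C=12, D=3), p = 0.136111, fail to reject H0.


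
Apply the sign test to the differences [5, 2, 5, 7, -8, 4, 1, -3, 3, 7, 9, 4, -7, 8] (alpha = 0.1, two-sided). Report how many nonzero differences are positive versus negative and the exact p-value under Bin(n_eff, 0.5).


Step 1: Discard zero differences. Original n = 14; n_eff = number of nonzero differences = 14.
Nonzero differences (with sign): +5, +2, +5, +7, -8, +4, +1, -3, +3, +7, +9, +4, -7, +8
Step 2: Count signs: positive = 11, negative = 3.
Step 3: Under H0: P(positive) = 0.5, so the number of positives S ~ Bin(14, 0.5).
Step 4: Two-sided exact p-value = sum of Bin(14,0.5) probabilities at or below the observed probability = 0.057373.
Step 5: alpha = 0.1. reject H0.

n_eff = 14, pos = 11, neg = 3, p = 0.057373, reject H0.


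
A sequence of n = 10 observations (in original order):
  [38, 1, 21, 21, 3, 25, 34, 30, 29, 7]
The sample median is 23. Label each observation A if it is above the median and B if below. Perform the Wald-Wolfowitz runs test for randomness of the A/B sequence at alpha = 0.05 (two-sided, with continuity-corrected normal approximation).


Step 1: Compute median = 23; label A = above, B = below.
Labels in order: ABBBBAAAAB  (n_A = 5, n_B = 5)
Step 2: Count runs R = 4.
Step 3: Under H0 (random ordering), E[R] = 2*n_A*n_B/(n_A+n_B) + 1 = 2*5*5/10 + 1 = 6.0000.
        Var[R] = 2*n_A*n_B*(2*n_A*n_B - n_A - n_B) / ((n_A+n_B)^2 * (n_A+n_B-1)) = 2000/900 = 2.2222.
        SD[R] = 1.4907.
Step 4: Continuity-corrected z = (R + 0.5 - E[R]) / SD[R] = (4 + 0.5 - 6.0000) / 1.4907 = -1.0062.
Step 5: Two-sided p-value via normal approximation = 2*(1 - Phi(|z|)) = 0.314305.
Step 6: alpha = 0.05. fail to reject H0.

R = 4, z = -1.0062, p = 0.314305, fail to reject H0.


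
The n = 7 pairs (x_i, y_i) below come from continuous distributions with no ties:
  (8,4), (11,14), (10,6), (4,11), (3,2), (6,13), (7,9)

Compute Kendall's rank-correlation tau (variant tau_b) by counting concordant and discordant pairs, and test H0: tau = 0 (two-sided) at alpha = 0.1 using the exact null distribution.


Step 1: Enumerate the 21 unordered pairs (i,j) with i<j and classify each by sign(x_j-x_i) * sign(y_j-y_i).
  (1,2):dx=+3,dy=+10->C; (1,3):dx=+2,dy=+2->C; (1,4):dx=-4,dy=+7->D; (1,5):dx=-5,dy=-2->C
  (1,6):dx=-2,dy=+9->D; (1,7):dx=-1,dy=+5->D; (2,3):dx=-1,dy=-8->C; (2,4):dx=-7,dy=-3->C
  (2,5):dx=-8,dy=-12->C; (2,6):dx=-5,dy=-1->C; (2,7):dx=-4,dy=-5->C; (3,4):dx=-6,dy=+5->D
  (3,5):dx=-7,dy=-4->C; (3,6):dx=-4,dy=+7->D; (3,7):dx=-3,dy=+3->D; (4,5):dx=-1,dy=-9->C
  (4,6):dx=+2,dy=+2->C; (4,7):dx=+3,dy=-2->D; (5,6):dx=+3,dy=+11->C; (5,7):dx=+4,dy=+7->C
  (6,7):dx=+1,dy=-4->D
Step 2: C = 13, D = 8, total pairs = 21.
Step 3: tau = (C - D)/(n(n-1)/2) = (13 - 8)/21 = 0.238095.
Step 4: Exact two-sided p-value (enumerate n! = 5040 permutations of y under H0): p = 0.561905.
Step 5: alpha = 0.1. fail to reject H0.

tau_b = 0.2381 (C=13, D=8), p = 0.561905, fail to reject H0.


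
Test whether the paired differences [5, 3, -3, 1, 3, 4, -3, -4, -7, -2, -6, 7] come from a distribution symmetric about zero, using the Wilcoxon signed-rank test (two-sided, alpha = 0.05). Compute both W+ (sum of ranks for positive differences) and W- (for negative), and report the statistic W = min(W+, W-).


Step 1: Drop any zero differences (none here) and take |d_i|.
|d| = [5, 3, 3, 1, 3, 4, 3, 4, 7, 2, 6, 7]
Step 2: Midrank |d_i| (ties get averaged ranks).
ranks: |5|->9, |3|->4.5, |3|->4.5, |1|->1, |3|->4.5, |4|->7.5, |3|->4.5, |4|->7.5, |7|->11.5, |2|->2, |6|->10, |7|->11.5
Step 3: Attach original signs; sum ranks with positive sign and with negative sign.
W+ = 9 + 4.5 + 1 + 4.5 + 7.5 + 11.5 = 38
W- = 4.5 + 4.5 + 7.5 + 11.5 + 2 + 10 = 40
(Check: W+ + W- = 78 should equal n(n+1)/2 = 78.)
Step 4: Test statistic W = min(W+, W-) = 38.
Step 5: Ties in |d|, so use the tie-corrected normal approximation.
        E[W] = n(n+1)/4 = 12*13/4 = 39.
        Tie groups: |d|=3 (t=4), |d|=4 (t=2), |d|=7 (t=2); sum(t^3 - t) = 72.
        Var[W] = n(n+1)(2n+1)/24 - sum(t^3-t)/48 = 3900/24 - 72/48 = 161.
        z = (W - E[W]) / sqrt(Var[W]) = (38 - 39) / 12.6886 = -0.0788.
        Two-sided p = 2*Phi(z) = 0.937183.
Step 6: alpha = 0.05. fail to reject H0.

W+ = 38, W- = 40, W = min = 38, p = 0.937183, fail to reject H0.


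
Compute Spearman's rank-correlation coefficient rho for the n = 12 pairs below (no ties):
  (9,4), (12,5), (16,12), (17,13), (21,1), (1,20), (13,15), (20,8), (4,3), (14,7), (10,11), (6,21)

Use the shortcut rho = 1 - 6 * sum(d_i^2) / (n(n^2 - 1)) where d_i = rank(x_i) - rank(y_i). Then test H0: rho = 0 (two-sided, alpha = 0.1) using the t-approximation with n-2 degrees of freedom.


Step 1: Rank x and y separately (midranks; no ties here).
rank(x): 9->4, 12->6, 16->9, 17->10, 21->12, 1->1, 13->7, 20->11, 4->2, 14->8, 10->5, 6->3
rank(y): 4->3, 5->4, 12->8, 13->9, 1->1, 20->11, 15->10, 8->6, 3->2, 7->5, 11->7, 21->12
Step 2: d_i = R_x(i) - R_y(i); compute d_i^2.
  (4-3)^2=1, (6-4)^2=4, (9-8)^2=1, (10-9)^2=1, (12-1)^2=121, (1-11)^2=100, (7-10)^2=9, (11-6)^2=25, (2-2)^2=0, (8-5)^2=9, (5-7)^2=4, (3-12)^2=81
sum(d^2) = 356.
Step 3: rho = 1 - 6*356 / (12*(12^2 - 1)) = 1 - 2136/1716 = -0.244755.
Step 4: Under H0, t = rho * sqrt((n-2)/(1-rho^2)) = -0.7983 ~ t(10).
Step 5: Two-sided p-value from the t-distribution with 10 df = 0.443262.
Step 6: alpha = 0.1. fail to reject H0.

rho = -0.2448, p = 0.443262, fail to reject H0 at alpha = 0.1.


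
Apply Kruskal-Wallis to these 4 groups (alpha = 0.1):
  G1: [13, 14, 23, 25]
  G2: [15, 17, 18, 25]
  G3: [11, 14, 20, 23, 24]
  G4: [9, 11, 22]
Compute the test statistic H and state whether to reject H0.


Step 1: Combine all N = 16 observations and assign midranks.
sorted (value, group, rank): (9,G4,1), (11,G3,2.5), (11,G4,2.5), (13,G1,4), (14,G1,5.5), (14,G3,5.5), (15,G2,7), (17,G2,8), (18,G2,9), (20,G3,10), (22,G4,11), (23,G1,12.5), (23,G3,12.5), (24,G3,14), (25,G1,15.5), (25,G2,15.5)
Step 2: Sum ranks within each group.
R_1 = 37.5 (n_1 = 4)
R_2 = 39.5 (n_2 = 4)
R_3 = 44.5 (n_3 = 5)
R_4 = 14.5 (n_4 = 3)
Step 3: H = 12/(N(N+1)) * sum(R_i^2/n_i) - 3(N+1)
     = 12/(16*17) * (37.5^2/4 + 39.5^2/4 + 44.5^2/5 + 14.5^2/3) - 3*17
     = 0.044118 * 1207.76 - 51
     = 2.283456.
Step 4: Ties present; correction factor C = 1 - 24/(16^3 - 16) = 0.994118. Corrected H = 2.283456 / 0.994118 = 2.296967.
Step 5: Under H0, H ~ chi^2(3); p-value = 0.513102.
Step 6: alpha = 0.1. fail to reject H0.

H = 2.2970, df = 3, p = 0.513102, fail to reject H0.


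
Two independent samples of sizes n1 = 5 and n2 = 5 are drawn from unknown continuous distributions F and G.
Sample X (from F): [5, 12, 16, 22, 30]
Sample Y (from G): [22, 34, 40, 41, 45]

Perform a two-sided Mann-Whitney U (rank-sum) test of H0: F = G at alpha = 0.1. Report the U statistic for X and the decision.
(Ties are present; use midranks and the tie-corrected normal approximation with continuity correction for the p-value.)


Step 1: Combine and sort all 10 observations; assign midranks.
sorted (value, group): (5,X), (12,X), (16,X), (22,X), (22,Y), (30,X), (34,Y), (40,Y), (41,Y), (45,Y)
ranks: 5->1, 12->2, 16->3, 22->4.5, 22->4.5, 30->6, 34->7, 40->8, 41->9, 45->10
Step 2: Rank sum for X: R1 = 1 + 2 + 3 + 4.5 + 6 = 16.5.
Step 3: U_X = R1 - n1(n1+1)/2 = 16.5 - 5*6/2 = 16.5 - 15 = 1.5.
       U_Y = n1*n2 - U_X = 25 - 1.5 = 23.5.
Step 4: Ties are present, so use the tie-corrected normal approximation (with continuity correction) for the p-value.
Step 5: p-value = 0.027803; compare to alpha = 0.1. reject H0.

U_X = 1.5, p = 0.027803, reject H0 at alpha = 0.1.
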